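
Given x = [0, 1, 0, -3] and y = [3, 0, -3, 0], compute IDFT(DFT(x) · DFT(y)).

(x ⊛ y)[n] = Σ(m=0 to 3) x[m] · y[(n-m) mod 4]

Computing each output sample:
(x ⊛ y)[0] = 0
(x ⊛ y)[1] = 12
(x ⊛ y)[2] = 0
(x ⊛ y)[3] = -12

x ⊛ y = [0, 12, 0, -12]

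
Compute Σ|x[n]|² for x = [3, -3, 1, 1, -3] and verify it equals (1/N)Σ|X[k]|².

Time domain:
Σ|x[n]|² = |3|² + |-3|² + |1|² + |1|² + |-3|² = 29.0000

Frequency domain:
(1/5)Σ|X[k]|² = (1/5)(|-1|² + |-0.4721|² + |8.4721|² + |8.4721|² + |-0.4721|²) = (1/5)·145.0000 = 29.0000

Both sides agree, confirming Parseval's theorem.

Σ|x[n]|² = (1/N)Σ|X[k]|² = 29.0000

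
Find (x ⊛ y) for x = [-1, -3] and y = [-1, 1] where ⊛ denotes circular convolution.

(x ⊛ y)[n] = Σ(m=0 to 1) x[m] · y[(n-m) mod 2]

Computing each output sample:
(x ⊛ y)[0] = -2
(x ⊛ y)[1] = 2

x ⊛ y = [-2, 2]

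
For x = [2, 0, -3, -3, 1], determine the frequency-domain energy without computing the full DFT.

Parseval: Σ|x[n]|² = (1/N)Σ|X[k]|², so Σ|X[k]|² = N·Σ|x[n]|² = 5·23.0000

Σ|X[k]|² = N·Σ|x[n]|² = 5·23.0000 = 115.0000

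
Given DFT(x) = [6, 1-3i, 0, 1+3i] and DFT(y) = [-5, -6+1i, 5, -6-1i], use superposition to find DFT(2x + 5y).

By linearity: DFT(2x + 5y) = 2·DFT(x) + 5·DFT(y)
= 2·[6, 1-3i, 0, 1+3i] + 5·[-5, -6+1i, 5, -6-1i]

Computing element-wise:
Z[0] = 2·(6) + 5·(-5) = -13
Z[1] = 2·(1-3i) + 5·(-6+1i) = -28-1i
Z[2] = 2·(0) + 5·(5) = 25
Z[3] = 2·(1+3i) + 5·(-6-1i) = -28+1i

DFT(2x + 5y) = 2·X + 5·Y = [-13, -28-1i, 25, -28+1i]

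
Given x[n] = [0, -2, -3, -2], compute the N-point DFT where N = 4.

X[k] = Σ(n=0 to 3) x[n] · ω_4^(nk)
where ω_4 = e^(-2πi/4)

Computing each X[k]:
X[0] = -7
X[1] = 3
X[2] = 1
X[3] = 3

X = [-7, 3, 1, 3]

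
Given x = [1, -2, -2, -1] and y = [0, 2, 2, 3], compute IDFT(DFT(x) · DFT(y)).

(x ⊛ y)[n] = Σ(m=0 to 3) x[m] · y[(n-m) mod 4]

Computing each output sample:
(x ⊛ y)[0] = -12
(x ⊛ y)[1] = -6
(x ⊛ y)[2] = -5
(x ⊛ y)[3] = -5

x ⊛ y = [-12, -6, -5, -5]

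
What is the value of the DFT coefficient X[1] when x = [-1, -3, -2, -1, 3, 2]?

X[1] = Σ(n=0 to 5) x[n] · ω_6^(1n) where ω_6 = e^(-2πi/6)
= (-1)·ω_6^0 + (-3)·ω_6^1 + (-2)·ω_6^2 + (-1)·ω_6^3 + (3)·ω_6^4 + (2)·ω_6^5

X[1] = -1.0000+8.6603i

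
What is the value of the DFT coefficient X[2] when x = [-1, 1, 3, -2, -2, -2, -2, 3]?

X[2] = Σ(n=0 to 7) x[n] · ω_8^(2n) where ω_8 = e^(-2πi/8)
= (-1)·ω_8^0 + (1)·ω_8^2 + (3)·ω_8^4 + (-2)·ω_8^6 + (-2)·ω_8^8 + (-2)·ω_8^10 + (-2)·ω_8^12 + (3)·ω_8^14

X[2] = -4+2i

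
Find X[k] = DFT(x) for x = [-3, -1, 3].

X[k] = Σ(n=0 to 2) x[n] · ω_3^(nk)
where ω_3 = e^(-2πi/3)

Computing each X[k]:
X[0] = -1
X[1] = -4.0000+3.4641i
X[2] = -4.0000-3.4641i

X = [-1, -4.0000+3.4641i, -4.0000-3.4641i]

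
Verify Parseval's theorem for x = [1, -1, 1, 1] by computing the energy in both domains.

Time domain:
Σ|x[n]|² = |1|² + |-1|² + |1|² + |1|² = 4.0000

Frequency domain:
(1/4)Σ|X[k]|² = (1/4)(|2|² + |2i|² + |2|² + |-2i|²) = (1/4)·16.0000 = 4.0000

Both sides agree, confirming Parseval's theorem.

Σ|x[n]|² = (1/N)Σ|X[k]|² = 4.0000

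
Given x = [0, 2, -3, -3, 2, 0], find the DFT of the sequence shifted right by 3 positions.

Time shift by 3: X_shifted[k] = ω_6^(3k) · X[k]
Shifted x = [-3, 2, 0, 0, 2, -3]

DFT(x[n-3]) = [-2, -4.5000-2.5981i, -3.5000-6.0622i, 0, -3.5000+6.0622i, -4.5000+2.5981i]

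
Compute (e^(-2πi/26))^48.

Since ω_26^26 = 1, powers reduce modulo 26.
48 mod 26 = 22
So ω_26^48 = ω_26^22 = e^(-2πi·22/26)

ω_26^48 = ω_26^22 = 0.5681+0.8230i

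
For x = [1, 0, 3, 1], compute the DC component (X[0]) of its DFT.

X[0] = Σ(n=0 to 3) x[n] · ω_4^0 = Σ x[n]
= (1) + (0) + (3) + (1)

X[0] = 5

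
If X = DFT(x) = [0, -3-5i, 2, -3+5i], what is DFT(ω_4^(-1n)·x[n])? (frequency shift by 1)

Modulation property: DFT(ω_4^(-1n)·x[n]) = X[(k-1) mod 4], so circularly shift X by 1 positions.

X[k-1] = [-3+5i, 0, -3-5i, 2]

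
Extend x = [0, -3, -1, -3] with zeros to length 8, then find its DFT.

Original 4-point DFT: [-7, 1, 5, 1]
Zero-padded 8-point DFT provides frequency interpolation.

DFT_8([x, 0, ...]) = [-7, 5.2426i, 1, 3.2426i, 5, -3.2426i, 1, -5.2426i]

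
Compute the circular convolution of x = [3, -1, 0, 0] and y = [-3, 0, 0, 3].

(x ⊛ y)[n] = Σ(m=0 to 3) x[m] · y[(n-m) mod 4]

Computing each output sample:
(x ⊛ y)[0] = -12
(x ⊛ y)[1] = 3
(x ⊛ y)[2] = 0
(x ⊛ y)[3] = 9

x ⊛ y = [-12, 3, 0, 9]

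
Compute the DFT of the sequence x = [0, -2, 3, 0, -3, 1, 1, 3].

X[k] = Σ(n=0 to 7) x[n] · ω_8^(nk)
where ω_8 = e^(-2πi/8)

Computing each X[k]:
X[0] = 3
X[1] = 3.0000+2.2426i
X[2] = -7+4i
X[3] = 3.0000+6.2426i
X[4] = -1
X[5] = 3.0000-6.2426i
X[6] = -7-4i
X[7] = 3.0000-2.2426i

X = [3, 3.0000+2.2426i, -7+4i, 3.0000+6.2426i, -1, 3.0000-6.2426i, -7-4i, 3.0000-2.2426i]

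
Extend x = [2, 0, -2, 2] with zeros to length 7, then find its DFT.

Original 4-point DFT: [2, 4+2i, -2, 4-2i]
Zero-padded 7-point DFT provides frequency interpolation.

DFT_7([x, 0, ...]) = [2, 0.6431+1.0821i, 5.0489+0.6959i, 0.3080-3.5135i, 0.3080+3.5135i, 5.0489-0.6959i, 0.6431-1.0821i]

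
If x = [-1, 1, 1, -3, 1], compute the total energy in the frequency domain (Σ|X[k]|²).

Parseval: Σ|x[n]|² = (1/N)Σ|X[k]|², so Σ|X[k]|² = N·Σ|x[n]|² = 5·13.0000

Σ|X[k]|² = N·Σ|x[n]|² = 5·13.0000 = 65.0000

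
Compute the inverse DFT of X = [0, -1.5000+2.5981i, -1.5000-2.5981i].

x[n] = (1/3) Σ(k=0 to 2) X[k] · e^(2πikn/3)

Computing each x[n]:
x[0] = -1
x[1] = -1
x[2] = 2

x = [-1, -1, 2]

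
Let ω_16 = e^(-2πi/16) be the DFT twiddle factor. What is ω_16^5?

ω_16^5 = e^(-2πi·5/16)
= cos(-2π·5/16) + i·sin(-2π·5/16)
= cos(-10π/16) + i·sin(-10π/16)

ω_16^5 = cos(-10π/16) + i·sin(-10π/16) = -0.3827-0.9239i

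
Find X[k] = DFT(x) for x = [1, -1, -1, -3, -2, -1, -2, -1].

X[k] = Σ(n=0 to 7) x[n] · ω_8^(nk)
where ω_8 = e^(-2πi/8)

Computing each X[k]:
X[0] = -10
X[1] = 4.4142+0.4142i
X[2] = 2-2i
X[3] = 1.5858+2.4142i
X[4] = 2
X[5] = 1.5858-2.4142i
X[6] = 2+2i
X[7] = 4.4142-0.4142i

X = [-10, 4.4142+0.4142i, 2-2i, 1.5858+2.4142i, 2, 1.5858-2.4142i, 2+2i, 4.4142-0.4142i]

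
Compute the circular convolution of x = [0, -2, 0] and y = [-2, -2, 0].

(x ⊛ y)[n] = Σ(m=0 to 2) x[m] · y[(n-m) mod 3]

Computing each output sample:
(x ⊛ y)[0] = 0
(x ⊛ y)[1] = 4
(x ⊛ y)[2] = 4

x ⊛ y = [0, 4, 4]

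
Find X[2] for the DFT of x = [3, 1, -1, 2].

X[2] = Σ(n=0 to 3) x[n] · ω_4^(2n) where ω_4 = e^(-2πi/4)
= (3)·ω_4^0 + (1)·ω_4^2 + (-1)·ω_4^4 + (2)·ω_4^6

X[2] = -1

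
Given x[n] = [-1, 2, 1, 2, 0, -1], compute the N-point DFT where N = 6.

X[k] = Σ(n=0 to 5) x[n] · ω_6^(nk)
where ω_6 = e^(-2πi/6)

Computing each X[k]:
X[0] = 3
X[1] = -3.0000-3.4641i
X[2] = -1.7321i
X[3] = -3
X[4] = 1.7321i
X[5] = -3.0000+3.4641i

X = [3, -3.0000-3.4641i, -1.7321i, -3, 1.7321i, -3.0000+3.4641i]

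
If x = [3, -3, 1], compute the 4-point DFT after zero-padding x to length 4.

Original 3-point DFT: [1, 4.0000+3.4641i, 4.0000-3.4641i]
Zero-padded 4-point DFT provides frequency interpolation.

DFT_4([x, 0, ...]) = [1, 2+3i, 7, 2-3i]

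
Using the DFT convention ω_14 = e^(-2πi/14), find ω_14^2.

ω_14^2 = e^(-2πi·2/14)
= cos(-2π·2/14) + i·sin(-2π·2/14)
= cos(-4π/14) + i·sin(-4π/14)

ω_14^2 = cos(-4π/14) + i·sin(-4π/14) = 0.6235-0.7818i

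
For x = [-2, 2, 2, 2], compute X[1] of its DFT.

X[1] = Σ(n=0 to 3) x[n] · ω_4^(1n) where ω_4 = e^(-2πi/4)
= (-2)·ω_4^0 + (2)·ω_4^1 + (2)·ω_4^2 + (2)·ω_4^3

X[1] = -4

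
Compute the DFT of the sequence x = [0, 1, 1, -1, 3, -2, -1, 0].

X[k] = Σ(n=0 to 7) x[n] · ω_8^(nk)
where ω_8 = e^(-2πi/8)

Computing each X[k]:
X[0] = 1
X[1] = -0.1716-3.4142i
X[2] = 3
X[3] = -5.8284+0.5858i
X[4] = 5
X[5] = -5.8284-0.5858i
X[6] = 3
X[7] = -0.1716+3.4142i

X = [1, -0.1716-3.4142i, 3, -5.8284+0.5858i, 5, -5.8284-0.5858i, 3, -0.1716+3.4142i]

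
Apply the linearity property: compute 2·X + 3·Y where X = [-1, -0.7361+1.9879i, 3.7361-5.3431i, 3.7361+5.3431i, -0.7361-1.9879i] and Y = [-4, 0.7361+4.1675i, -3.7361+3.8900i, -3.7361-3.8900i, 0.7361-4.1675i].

By linearity: DFT(2x + 3y) = 2·DFT(x) + 3·DFT(y)
= 2·[-1, -0.7361+1.9879i, 3.7361-5.3431i, 3.7361+5.3431i, -0.7361-1.9879i] + 3·[-4, 0.7361+4.1675i, -3.7361+3.8900i, -3.7361-3.8900i, 0.7361-4.1675i]

Computing element-wise:
Z[0] = 2·(-1) + 3·(-4) = -14
Z[1] = 2·(-0.7361+1.9879i) + 3·(0.7361+4.1675i) = 0.7361+16.4783i
Z[2] = 2·(3.7361-5.3431i) + 3·(-3.7361+3.8900i) = -3.7361+0.9838i
Z[3] = 2·(3.7361+5.3431i) + 3·(-3.7361-3.8900i) = -3.7361-0.9838i
Z[4] = 2·(-0.7361-1.9879i) + 3·(0.7361-4.1675i) = 0.7361-16.4783i

DFT(2x + 3y) = 2·X + 3·Y = [-14, 0.7361+16.4783i, -3.7361+0.9838i, -3.7361-0.9838i, 0.7361-16.4783i]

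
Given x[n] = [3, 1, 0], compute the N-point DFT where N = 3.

X[k] = Σ(n=0 to 2) x[n] · ω_3^(nk)
where ω_3 = e^(-2πi/3)

Computing each X[k]:
X[0] = 4
X[1] = 2.5000-0.8660i
X[2] = 2.5000+0.8660i

X = [4, 2.5000-0.8660i, 2.5000+0.8660i]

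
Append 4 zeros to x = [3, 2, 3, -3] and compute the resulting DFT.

Original 4-point DFT: [5, -5i, 7, 5i]
Zero-padded 8-point DFT provides frequency interpolation.

DFT_8([x, 0, ...]) = [5, 6.5355-2.2929i, -5i, -0.5355+3.7071i, 7, -0.5355-3.7071i, 5i, 6.5355+2.2929i]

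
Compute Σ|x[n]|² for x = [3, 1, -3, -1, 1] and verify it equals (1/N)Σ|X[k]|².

Time domain:
Σ|x[n]|² = |3|² + |1|² + |-3|² + |-1|² + |1|² = 21.0000

Frequency domain:
(1/5)Σ|X[k]|² = (1/5)(|1|² + |6.8541+1.1756i|² + |0.1459-1.9021i|² + |0.1459+1.9021i|² + |6.8541-1.1756i|²) = (1/5)·105.0000 = 21.0000

Both sides agree, confirming Parseval's theorem.

Σ|x[n]|² = (1/N)Σ|X[k]|² = 21.0000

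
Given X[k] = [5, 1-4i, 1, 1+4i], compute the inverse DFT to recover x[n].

x[n] = (1/4) Σ(k=0 to 3) X[k] · e^(2πikn/4)

Computing each x[n]:
x[0] = 2
x[1] = 3
x[2] = 1
x[3] = -1

x = [2, 3, 1, -1]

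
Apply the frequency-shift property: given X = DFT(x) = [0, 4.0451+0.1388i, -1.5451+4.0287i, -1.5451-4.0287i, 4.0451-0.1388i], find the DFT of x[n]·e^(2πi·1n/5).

Modulation property: DFT(ω_5^(-1n)·x[n]) = X[(k-1) mod 5], so circularly shift X by 1 positions.

X[k-1] = [4.0451-0.1388i, 0, 4.0451+0.1388i, -1.5451+4.0287i, -1.5451-4.0287i]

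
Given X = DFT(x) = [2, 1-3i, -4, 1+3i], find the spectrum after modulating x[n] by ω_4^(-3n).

Modulation property: DFT(ω_4^(-3n)·x[n]) = X[(k-3) mod 4], so circularly shift X by 3 positions.

X[k-3] = [1-3i, -4, 1+3i, 2]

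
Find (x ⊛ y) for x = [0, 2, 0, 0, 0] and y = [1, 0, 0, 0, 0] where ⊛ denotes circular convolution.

(x ⊛ y)[n] = Σ(m=0 to 4) x[m] · y[(n-m) mod 5]

Computing each output sample:
(x ⊛ y)[0] = 0
(x ⊛ y)[1] = 2
(x ⊛ y)[2] = 0
(x ⊛ y)[3] = 0
(x ⊛ y)[4] = 0

x ⊛ y = [0, 2, 0, 0, 0]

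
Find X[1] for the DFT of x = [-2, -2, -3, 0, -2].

X[1] = Σ(n=0 to 4) x[n] · ω_5^(1n) where ω_5 = e^(-2πi/5)
= (-2)·ω_5^0 + (-2)·ω_5^1 + (-3)·ω_5^2 + (0)·ω_5^3 + (-2)·ω_5^4

X[1] = -0.8090+1.7634i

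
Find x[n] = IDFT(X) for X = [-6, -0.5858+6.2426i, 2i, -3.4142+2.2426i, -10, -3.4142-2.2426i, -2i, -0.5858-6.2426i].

x[n] = (1/8) Σ(k=0 to 7) X[k] · e^(2πikn/8)

Computing each x[n]:
x[0] = -3
x[1] = -1
x[2] = -3
x[3] = -1
x[4] = -1
x[5] = 1
x[6] = -1
x[7] = 3

x = [-3, -1, -3, -1, -1, 1, -1, 3]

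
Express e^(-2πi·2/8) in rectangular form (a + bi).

ω_8^2 = e^(-2πi·2/8)
= cos(-2π·2/8) + i·sin(-2π·2/8)
= cos(-4π/8) + i·sin(-4π/8)

ω_8^2 = cos(-4π/8) + i·sin(-4π/8) = -1i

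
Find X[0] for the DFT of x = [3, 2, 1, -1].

X[0] = Σ(n=0 to 3) x[n] · ω_4^0 = Σ x[n]
= (3) + (2) + (1) + (-1)

X[0] = 5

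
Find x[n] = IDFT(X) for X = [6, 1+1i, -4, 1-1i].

x[n] = (1/4) Σ(k=0 to 3) X[k] · e^(2πikn/4)

Computing each x[n]:
x[0] = 1
x[1] = 2
x[2] = 0
x[3] = 3

x = [1, 2, 0, 3]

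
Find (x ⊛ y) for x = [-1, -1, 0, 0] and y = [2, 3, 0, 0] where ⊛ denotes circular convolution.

(x ⊛ y)[n] = Σ(m=0 to 3) x[m] · y[(n-m) mod 4]

Computing each output sample:
(x ⊛ y)[0] = -2
(x ⊛ y)[1] = -5
(x ⊛ y)[2] = -3
(x ⊛ y)[3] = 0

x ⊛ y = [-2, -5, -3, 0]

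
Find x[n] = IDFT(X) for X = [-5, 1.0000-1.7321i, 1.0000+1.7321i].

x[n] = (1/3) Σ(k=0 to 2) X[k] · e^(2πikn/3)

Computing each x[n]:
x[0] = -1
x[1] = -1
x[2] = -3

x = [-1, -1, -3]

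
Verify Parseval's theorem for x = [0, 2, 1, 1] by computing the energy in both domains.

Time domain:
Σ|x[n]|² = |0|² + |2|² + |1|² + |1|² = 6.0000

Frequency domain:
(1/4)Σ|X[k]|² = (1/4)(|4|² + |-1-1i|² + |-2|² + |-1+1i|²) = (1/4)·24.0000 = 6.0000

Both sides agree, confirming Parseval's theorem.

Σ|x[n]|² = (1/N)Σ|X[k]|² = 6.0000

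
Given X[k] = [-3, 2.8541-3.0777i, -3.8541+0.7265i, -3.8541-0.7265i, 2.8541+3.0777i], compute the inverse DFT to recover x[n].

x[n] = (1/5) Σ(k=0 to 4) X[k] · e^(2πikn/5)

Computing each x[n]:
x[0] = -1
x[1] = 2
x[2] = -1
x[3] = -3
x[4] = 0

x = [-1, 2, -1, -3, 0]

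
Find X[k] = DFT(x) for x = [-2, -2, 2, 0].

X[k] = Σ(n=0 to 3) x[n] · ω_4^(nk)
where ω_4 = e^(-2πi/4)

Computing each X[k]:
X[0] = -2
X[1] = -4+2i
X[2] = 2
X[3] = -4-2i

X = [-2, -4+2i, 2, -4-2i]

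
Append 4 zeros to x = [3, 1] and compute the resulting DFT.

Original 2-point DFT: [4, 2]
Zero-padded 6-point DFT provides frequency interpolation.

DFT_6([x, 0, ...]) = [4, 3.5000-0.8660i, 2.5000-0.8660i, 2, 2.5000+0.8660i, 3.5000+0.8660i]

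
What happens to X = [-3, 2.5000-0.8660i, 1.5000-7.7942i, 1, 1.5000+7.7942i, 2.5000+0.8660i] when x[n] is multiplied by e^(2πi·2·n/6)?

Modulation property: DFT(ω_6^(-2n)·x[n]) = X[(k-2) mod 6], so circularly shift X by 2 positions.

X[k-2] = [1.5000+7.7942i, 2.5000+0.8660i, -3, 2.5000-0.8660i, 1.5000-7.7942i, 1]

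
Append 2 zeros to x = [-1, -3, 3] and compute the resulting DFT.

Original 3-point DFT: [-1, -1.0000+5.1962i, -1.0000-5.1962i]
Zero-padded 5-point DFT provides frequency interpolation.

DFT_5([x, 0, ...]) = [-1, -4.3541+1.0898i, 2.3541+4.6165i, 2.3541-4.6165i, -4.3541-1.0898i]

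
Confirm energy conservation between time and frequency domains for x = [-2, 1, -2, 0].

Time domain:
Σ|x[n]|² = |-2|² + |1|² + |-2|² + |0|² = 9.0000

Frequency domain:
(1/4)Σ|X[k]|² = (1/4)(|-3|² + |-1i|² + |-5|² + |1i|²) = (1/4)·36.0000 = 9.0000

Both sides agree, confirming Parseval's theorem.

Σ|x[n]|² = (1/N)Σ|X[k]|² = 9.0000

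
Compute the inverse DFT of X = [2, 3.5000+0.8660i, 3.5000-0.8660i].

x[n] = (1/3) Σ(k=0 to 2) X[k] · e^(2πikn/3)

Computing each x[n]:
x[0] = 3
x[1] = -1
x[2] = 0

x = [3, -1, 0]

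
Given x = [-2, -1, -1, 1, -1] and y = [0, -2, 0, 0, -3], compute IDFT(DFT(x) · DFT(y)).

(x ⊛ y)[n] = Σ(m=0 to 4) x[m] · y[(n-m) mod 5]

Computing each output sample:
(x ⊛ y)[0] = 5
(x ⊛ y)[1] = 7
(x ⊛ y)[2] = -1
(x ⊛ y)[3] = 5
(x ⊛ y)[4] = 4

x ⊛ y = [5, 7, -1, 5, 4]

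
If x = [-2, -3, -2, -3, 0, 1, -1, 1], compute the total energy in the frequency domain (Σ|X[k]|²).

Parseval: Σ|x[n]|² = (1/N)Σ|X[k]|², so Σ|X[k]|² = N·Σ|x[n]|² = 8·29.0000

Σ|X[k]|² = N·Σ|x[n]|² = 8·29.0000 = 232.0000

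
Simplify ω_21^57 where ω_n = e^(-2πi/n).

Since ω_21^21 = 1, powers reduce modulo 21.
57 mod 21 = 15
So ω_21^57 = ω_21^15 = e^(-2πi·15/21)

ω_21^57 = ω_21^15 = -0.2225+0.9749i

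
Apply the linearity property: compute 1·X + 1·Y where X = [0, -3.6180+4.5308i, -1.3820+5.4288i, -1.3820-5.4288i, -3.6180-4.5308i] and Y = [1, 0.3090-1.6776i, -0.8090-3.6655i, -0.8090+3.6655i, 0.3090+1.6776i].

By linearity: DFT(1x + 1y) = 1·DFT(x) + 1·DFT(y)
= 1·[0, -3.6180+4.5308i, -1.3820+5.4288i, -1.3820-5.4288i, -3.6180-4.5308i] + 1·[1, 0.3090-1.6776i, -0.8090-3.6655i, -0.8090+3.6655i, 0.3090+1.6776i]

Computing element-wise:
Z[0] = 1·(0) + 1·(1) = 1
Z[1] = 1·(-3.6180+4.5308i) + 1·(0.3090-1.6776i) = -3.3090+2.8532i
Z[2] = 1·(-1.3820+5.4288i) + 1·(-0.8090-3.6655i) = -2.1910+1.7633i
Z[3] = 1·(-1.3820-5.4288i) + 1·(-0.8090+3.6655i) = -2.1910-1.7633i
Z[4] = 1·(-3.6180-4.5308i) + 1·(0.3090+1.6776i) = -3.3090-2.8532i

DFT(1x + 1y) = 1·X + 1·Y = [1, -3.3090+2.8532i, -2.1910+1.7633i, -2.1910-1.7633i, -3.3090-2.8532i]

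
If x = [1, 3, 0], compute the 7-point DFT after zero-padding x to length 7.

Original 3-point DFT: [4, -0.5000-2.5981i, -0.5000+2.5981i]
Zero-padded 7-point DFT provides frequency interpolation.

DFT_7([x, 0, ...]) = [4, 2.8705-2.3455i, 0.3324-2.9248i, -1.7029-1.3017i, -1.7029+1.3017i, 0.3324+2.9248i, 2.8705+2.3455i]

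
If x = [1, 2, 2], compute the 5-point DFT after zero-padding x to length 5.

Original 3-point DFT: [5, -1, -1]
Zero-padded 5-point DFT provides frequency interpolation.

DFT_5([x, 0, ...]) = [5, -3.0777i, 0.7265i, -0.7265i, 3.0777i]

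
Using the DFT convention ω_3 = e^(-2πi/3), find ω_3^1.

ω_3^1 = e^(-2πi·1/3)
= cos(-2π·1/3) + i·sin(-2π·1/3)
= cos(-2π/3) + i·sin(-2π/3)

ω_3^1 = cos(-2π/3) + i·sin(-2π/3) = -0.5000-0.8660i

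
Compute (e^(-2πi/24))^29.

Since ω_24^24 = 1, powers reduce modulo 24.
29 mod 24 = 5
So ω_24^29 = ω_24^5 = e^(-2πi·5/24)

ω_24^29 = ω_24^5 = 0.2588-0.9659i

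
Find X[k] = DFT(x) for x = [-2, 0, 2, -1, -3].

X[k] = Σ(n=0 to 4) x[n] · ω_5^(nk)
where ω_5 = e^(-2πi/5)

Computing each X[k]:
X[0] = -4
X[1] = -3.7361-4.6165i
X[2] = 0.7361+1.0898i
X[3] = 0.7361-1.0898i
X[4] = -3.7361+4.6165i

X = [-4, -3.7361-4.6165i, 0.7361+1.0898i, 0.7361-1.0898i, -3.7361+4.6165i]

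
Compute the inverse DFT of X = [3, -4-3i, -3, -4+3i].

x[n] = (1/4) Σ(k=0 to 3) X[k] · e^(2πikn/4)

Computing each x[n]:
x[0] = -2
x[1] = 3
x[2] = 2
x[3] = 0

x = [-2, 3, 2, 0]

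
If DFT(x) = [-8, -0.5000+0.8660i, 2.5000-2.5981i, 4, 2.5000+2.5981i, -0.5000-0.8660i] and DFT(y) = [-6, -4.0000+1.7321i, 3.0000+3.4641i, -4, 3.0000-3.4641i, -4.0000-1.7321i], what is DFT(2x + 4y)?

By linearity: DFT(2x + 4y) = 2·DFT(x) + 4·DFT(y)
= 2·[-8, -0.5000+0.8660i, 2.5000-2.5981i, 4, 2.5000+2.5981i, -0.5000-0.8660i] + 4·[-6, -4.0000+1.7321i, 3.0000+3.4641i, -4, 3.0000-3.4641i, -4.0000-1.7321i]

Computing element-wise:
Z[0] = 2·(-8) + 4·(-6) = -40
Z[1] = 2·(-0.5000+0.8660i) + 4·(-4.0000+1.7321i) = -17.0000+8.6604i
Z[2] = 2·(2.5000-2.5981i) + 4·(3.0000+3.4641i) = 17.0000+8.6602i
Z[3] = 2·(4) + 4·(-4) = -8
Z[4] = 2·(2.5000+2.5981i) + 4·(3.0000-3.4641i) = 17.0000-8.6602i
Z[5] = 2·(-0.5000-0.8660i) + 4·(-4.0000-1.7321i) = -17.0000-8.6604i

DFT(2x + 4y) = 2·X + 4·Y = [-40, -17.0000+8.6604i, 17.0000+8.6602i, -8, 17.0000-8.6602i, -17.0000-8.6604i]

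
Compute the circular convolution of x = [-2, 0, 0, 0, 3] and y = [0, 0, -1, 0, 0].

(x ⊛ y)[n] = Σ(m=0 to 4) x[m] · y[(n-m) mod 5]

Computing each output sample:
(x ⊛ y)[0] = 0
(x ⊛ y)[1] = -3
(x ⊛ y)[2] = 2
(x ⊛ y)[3] = 0
(x ⊛ y)[4] = 0

x ⊛ y = [0, -3, 2, 0, 0]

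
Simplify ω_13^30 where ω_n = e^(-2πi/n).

Since ω_13^13 = 1, powers reduce modulo 13.
30 mod 13 = 4
So ω_13^30 = ω_13^4 = e^(-2πi·4/13)

ω_13^30 = ω_13^4 = -0.3546-0.9350i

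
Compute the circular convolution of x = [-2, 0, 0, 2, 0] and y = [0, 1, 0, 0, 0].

(x ⊛ y)[n] = Σ(m=0 to 4) x[m] · y[(n-m) mod 5]

Computing each output sample:
(x ⊛ y)[0] = 0
(x ⊛ y)[1] = -2
(x ⊛ y)[2] = 0
(x ⊛ y)[3] = 0
(x ⊛ y)[4] = 2

x ⊛ y = [0, -2, 0, 0, 2]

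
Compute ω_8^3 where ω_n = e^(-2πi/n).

ω_8^3 = e^(-2πi·3/8)
= cos(-2π·3/8) + i·sin(-2π·3/8)
= cos(-6π/8) + i·sin(-6π/8)

ω_8^3 = cos(-6π/8) + i·sin(-6π/8) = -0.7071-0.7071i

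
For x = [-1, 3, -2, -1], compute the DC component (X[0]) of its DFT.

X[0] = Σ(n=0 to 3) x[n] · ω_4^0 = Σ x[n]
= (-1) + (3) + (-2) + (-1)

X[0] = -1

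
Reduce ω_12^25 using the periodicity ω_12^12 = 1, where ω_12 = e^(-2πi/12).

Since ω_12^12 = 1, powers reduce modulo 12.
25 mod 12 = 1
So ω_12^25 = ω_12^1 = e^(-2πi·1/12)

ω_12^25 = ω_12^1 = 0.8660-0.5000i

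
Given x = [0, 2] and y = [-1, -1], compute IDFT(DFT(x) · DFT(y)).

(x ⊛ y)[n] = Σ(m=0 to 1) x[m] · y[(n-m) mod 2]

Computing each output sample:
(x ⊛ y)[0] = -2
(x ⊛ y)[1] = -2

x ⊛ y = [-2, -2]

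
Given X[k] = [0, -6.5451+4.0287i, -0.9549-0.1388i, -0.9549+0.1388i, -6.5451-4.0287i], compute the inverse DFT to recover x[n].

x[n] = (1/5) Σ(k=0 to 4) X[k] · e^(2πikn/5)

Computing each x[n]:
x[0] = -3
x[1] = -2
x[2] = 1
x[3] = 3
x[4] = 1

x = [-3, -2, 1, 3, 1]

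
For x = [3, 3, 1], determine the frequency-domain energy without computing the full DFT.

Parseval: Σ|x[n]|² = (1/N)Σ|X[k]|², so Σ|X[k]|² = N·Σ|x[n]|² = 3·19.0000

Σ|X[k]|² = N·Σ|x[n]|² = 3·19.0000 = 57.0000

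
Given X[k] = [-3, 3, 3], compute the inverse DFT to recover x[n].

x[n] = (1/3) Σ(k=0 to 2) X[k] · e^(2πikn/3)

Computing each x[n]:
x[0] = 1
x[1] = -2
x[2] = -2

x = [1, -2, -2]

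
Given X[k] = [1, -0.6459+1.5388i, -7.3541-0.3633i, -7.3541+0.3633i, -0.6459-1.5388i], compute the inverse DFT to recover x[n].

x[n] = (1/5) Σ(k=0 to 4) X[k] · e^(2πikn/5)

Computing each x[n]:
x[0] = -3
x[1] = 2
x[2] = -1
x[3] = 0
x[4] = 3

x = [-3, 2, -1, 0, 3]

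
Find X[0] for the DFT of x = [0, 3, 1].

X[0] = Σ(n=0 to 2) x[n] · ω_3^0 = Σ x[n]
= (0) + (3) + (1)

X[0] = 4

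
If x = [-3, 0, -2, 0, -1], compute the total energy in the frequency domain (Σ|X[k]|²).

Parseval: Σ|x[n]|² = (1/N)Σ|X[k]|², so Σ|X[k]|² = N·Σ|x[n]|² = 5·14.0000

Σ|X[k]|² = N·Σ|x[n]|² = 5·14.0000 = 70.0000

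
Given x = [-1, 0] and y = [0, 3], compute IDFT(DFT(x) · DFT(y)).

(x ⊛ y)[n] = Σ(m=0 to 1) x[m] · y[(n-m) mod 2]

Computing each output sample:
(x ⊛ y)[0] = 0
(x ⊛ y)[1] = -3

x ⊛ y = [0, -3]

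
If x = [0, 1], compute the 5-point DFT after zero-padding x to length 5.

Original 2-point DFT: [1, -1]
Zero-padded 5-point DFT provides frequency interpolation.

DFT_5([x, 0, ...]) = [1, 0.3090-0.9511i, -0.8090-0.5878i, -0.8090+0.5878i, 0.3090+0.9511i]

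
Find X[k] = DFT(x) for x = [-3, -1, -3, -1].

X[k] = Σ(n=0 to 3) x[n] · ω_4^(nk)
where ω_4 = e^(-2πi/4)

Computing each X[k]:
X[0] = -8
X[1] = 0
X[2] = -4
X[3] = 0

X = [-8, 0, -4, 0]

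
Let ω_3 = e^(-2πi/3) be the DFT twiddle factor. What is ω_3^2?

ω_3^2 = e^(-2πi·2/3)
= cos(-2π·2/3) + i·sin(-2π·2/3)
= cos(-4π/3) + i·sin(-4π/3)

ω_3^2 = cos(-4π/3) + i·sin(-4π/3) = -0.5000+0.8660i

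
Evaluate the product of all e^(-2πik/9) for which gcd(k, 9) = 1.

The primitive 9th roots of unity are ω_9^k for k coprime to 9: k ∈ {1, 2, 4, 5, 7, 8}
Their product equals the constant term of the cyclotomic polynomial Φ_9(x) up to sign.
For n ≥ 3, the product of all primitive nth roots of unity is 1. (For n=1 it is 1; for n=2 it is -1.)

1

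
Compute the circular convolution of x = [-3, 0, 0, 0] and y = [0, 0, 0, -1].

(x ⊛ y)[n] = Σ(m=0 to 3) x[m] · y[(n-m) mod 4]

Computing each output sample:
(x ⊛ y)[0] = 0
(x ⊛ y)[1] = 0
(x ⊛ y)[2] = 0
(x ⊛ y)[3] = 3

x ⊛ y = [0, 0, 0, 3]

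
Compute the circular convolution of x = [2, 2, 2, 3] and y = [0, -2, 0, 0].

(x ⊛ y)[n] = Σ(m=0 to 3) x[m] · y[(n-m) mod 4]

Computing each output sample:
(x ⊛ y)[0] = -6
(x ⊛ y)[1] = -4
(x ⊛ y)[2] = -4
(x ⊛ y)[3] = -4

x ⊛ y = [-6, -4, -4, -4]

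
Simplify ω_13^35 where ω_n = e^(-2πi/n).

Since ω_13^13 = 1, powers reduce modulo 13.
35 mod 13 = 9
So ω_13^35 = ω_13^9 = e^(-2πi·9/13)

ω_13^35 = ω_13^9 = -0.3546+0.9350i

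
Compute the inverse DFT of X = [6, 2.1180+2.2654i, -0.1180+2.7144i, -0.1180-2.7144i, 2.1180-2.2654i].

x[n] = (1/5) Σ(k=0 to 4) X[k] · e^(2πikn/5)

Computing each x[n]:
x[0] = 2
x[1] = 0
x[2] = 1
x[3] = 0
x[4] = 3

x = [2, 0, 1, 0, 3]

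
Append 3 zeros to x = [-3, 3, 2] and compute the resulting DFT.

Original 3-point DFT: [2, -5.5000-0.8660i, -5.5000+0.8660i]
Zero-padded 6-point DFT provides frequency interpolation.

DFT_6([x, 0, ...]) = [2, -2.5000-4.3301i, -5.5000-0.8660i, -4, -5.5000+0.8660i, -2.5000+4.3301i]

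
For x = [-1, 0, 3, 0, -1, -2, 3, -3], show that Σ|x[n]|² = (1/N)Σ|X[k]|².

Time domain:
Σ|x[n]|² = |-1|² + |0|² + |3|² + |0|² + |-1|² + |-2|² + |3|² + |-3|² = 33.0000

Frequency domain:
(1/8)Σ|X[k]|² = (1/8)(|-1|² + |-0.7071-3.5355i|² + |-8-1i|² + |0.7071-3.5355i|² + |9|² + |0.7071+3.5355i|² + |-8+1i|² + |-0.7071+3.5355i|²) = (1/8)·264.0000 = 33.0000

Both sides agree, confirming Parseval's theorem.

Σ|x[n]|² = (1/N)Σ|X[k]|² = 33.0000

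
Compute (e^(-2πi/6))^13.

Since ω_6^6 = 1, powers reduce modulo 6.
13 mod 6 = 1
So ω_6^13 = ω_6^1 = e^(-2πi·1/6)

ω_6^13 = ω_6^1 = 0.5000-0.8660i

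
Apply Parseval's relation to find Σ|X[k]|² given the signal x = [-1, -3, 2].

Parseval: Σ|x[n]|² = (1/N)Σ|X[k]|², so Σ|X[k]|² = N·Σ|x[n]|² = 3·14.0000

Σ|X[k]|² = N·Σ|x[n]|² = 3·14.0000 = 42.0000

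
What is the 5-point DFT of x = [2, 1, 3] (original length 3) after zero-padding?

Original 3-point DFT: [6, 1.7321i, -1.7321i]
Zero-padded 5-point DFT provides frequency interpolation.

DFT_5([x, 0, ...]) = [6, -0.1180-2.7144i, 2.1180+2.2654i, 2.1180-2.2654i, -0.1180+2.7144i]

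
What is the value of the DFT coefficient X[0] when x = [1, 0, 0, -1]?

X[0] = Σ(n=0 to 3) x[n] · ω_4^0 = Σ x[n]
= (1) + (0) + (0) + (-1)

X[0] = 0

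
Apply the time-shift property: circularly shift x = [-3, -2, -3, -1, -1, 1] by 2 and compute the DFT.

Time shift by 2: X_shifted[k] = ω_6^(2k) · X[k]
Shifted x = [-1, 1, -3, -2, -3, -1]

DFT(x[n-2]) = [-9, 4.0000-1.7321i, -1.7321i, -5, 1.7321i, 4.0000+1.7321i]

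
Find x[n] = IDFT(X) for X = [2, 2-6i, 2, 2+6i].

x[n] = (1/4) Σ(k=0 to 3) X[k] · e^(2πikn/4)

Computing each x[n]:
x[0] = 2
x[1] = 3
x[2] = 0
x[3] = -3

x = [2, 3, 0, -3]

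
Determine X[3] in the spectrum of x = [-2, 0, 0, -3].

X[3] = Σ(n=0 to 3) x[n] · ω_4^(3n) where ω_4 = e^(-2πi/4)
= (-2)·ω_4^0 + (0)·ω_4^3 + (0)·ω_4^6 + (-3)·ω_4^9

X[3] = -2+3i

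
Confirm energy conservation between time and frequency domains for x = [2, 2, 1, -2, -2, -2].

Time domain:
Σ|x[n]|² = |2|² + |2|² + |1|² + |-2|² + |-2|² + |-2|² = 21.0000

Frequency domain:
(1/6)Σ|X[k]|² = (1/6)(|-1|² + |4.5000-6.0622i|² + |0.5000-0.8660i|² + |3|² + |0.5000+0.8660i|² + |4.5000+6.0622i|²) = (1/6)·126.0000 = 21.0000

Both sides agree, confirming Parseval's theorem.

Σ|x[n]|² = (1/N)Σ|X[k]|² = 21.0000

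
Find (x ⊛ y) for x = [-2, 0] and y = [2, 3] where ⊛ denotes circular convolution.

(x ⊛ y)[n] = Σ(m=0 to 1) x[m] · y[(n-m) mod 2]

Computing each output sample:
(x ⊛ y)[0] = -4
(x ⊛ y)[1] = -6

x ⊛ y = [-4, -6]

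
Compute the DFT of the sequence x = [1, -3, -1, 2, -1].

X[k] = Σ(n=0 to 4) x[n] · ω_5^(nk)
where ω_5 = e^(-2πi/5)

Computing each X[k]:
X[0] = -2
X[1] = -1.0451+3.6655i
X[2] = 4.5451-1.6776i
X[3] = 4.5451+1.6776i
X[4] = -1.0451-3.6655i

X = [-2, -1.0451+3.6655i, 4.5451-1.6776i, 4.5451+1.6776i, -1.0451-3.6655i]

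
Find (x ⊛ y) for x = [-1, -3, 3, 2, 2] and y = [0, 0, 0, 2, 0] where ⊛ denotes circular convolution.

(x ⊛ y)[n] = Σ(m=0 to 4) x[m] · y[(n-m) mod 5]

Computing each output sample:
(x ⊛ y)[0] = 6
(x ⊛ y)[1] = 4
(x ⊛ y)[2] = 4
(x ⊛ y)[3] = -2
(x ⊛ y)[4] = -6

x ⊛ y = [6, 4, 4, -2, -6]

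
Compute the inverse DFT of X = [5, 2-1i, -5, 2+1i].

x[n] = (1/4) Σ(k=0 to 3) X[k] · e^(2πikn/4)

Computing each x[n]:
x[0] = 1
x[1] = 3
x[2] = -1
x[3] = 2

x = [1, 3, -1, 2]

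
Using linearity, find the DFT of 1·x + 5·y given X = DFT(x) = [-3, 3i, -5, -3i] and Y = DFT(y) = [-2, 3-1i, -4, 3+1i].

By linearity: DFT(1x + 5y) = 1·DFT(x) + 5·DFT(y)
= 1·[-3, 3i, -5, -3i] + 5·[-2, 3-1i, -4, 3+1i]

Computing element-wise:
Z[0] = 1·(-3) + 5·(-2) = -13
Z[1] = 1·(3i) + 5·(3-1i) = 15-2i
Z[2] = 1·(-5) + 5·(-4) = -25
Z[3] = 1·(-3i) + 5·(3+1i) = 15+2i

DFT(1x + 5y) = 1·X + 5·Y = [-13, 15-2i, -25, 15+2i]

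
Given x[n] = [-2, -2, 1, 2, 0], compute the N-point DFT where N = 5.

X[k] = Σ(n=0 to 4) x[n] · ω_5^(nk)
where ω_5 = e^(-2πi/5)

Computing each X[k]:
X[0] = -1
X[1] = -5.0451+2.4899i
X[2] = 0.5451+0.2245i
X[3] = 0.5451-0.2245i
X[4] = -5.0451-2.4899i

X = [-1, -5.0451+2.4899i, 0.5451+0.2245i, 0.5451-0.2245i, -5.0451-2.4899i]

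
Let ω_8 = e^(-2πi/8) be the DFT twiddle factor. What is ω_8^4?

ω_8^4 = e^(-2πi·4/8)
= cos(-2π·4/8) + i·sin(-2π·4/8)
= cos(-8π/8) + i·sin(-8π/8)

ω_8^4 = cos(-8π/8) + i·sin(-8π/8) = -1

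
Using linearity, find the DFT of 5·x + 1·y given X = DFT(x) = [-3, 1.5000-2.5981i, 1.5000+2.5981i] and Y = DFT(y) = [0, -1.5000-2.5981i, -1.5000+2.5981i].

By linearity: DFT(5x + 1y) = 5·DFT(x) + 1·DFT(y)
= 5·[-3, 1.5000-2.5981i, 1.5000+2.5981i] + 1·[0, -1.5000-2.5981i, -1.5000+2.5981i]

Computing element-wise:
Z[0] = 5·(-3) + 1·(0) = -15
Z[1] = 5·(1.5000-2.5981i) + 1·(-1.5000-2.5981i) = 6.0000-15.5886i
Z[2] = 5·(1.5000+2.5981i) + 1·(-1.5000+2.5981i) = 6.0000+15.5886i

DFT(5x + 1y) = 5·X + 1·Y = [-15, 6.0000-15.5886i, 6.0000+15.5886i]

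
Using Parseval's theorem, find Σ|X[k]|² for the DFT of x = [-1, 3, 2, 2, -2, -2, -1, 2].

Parseval: Σ|x[n]|² = (1/N)Σ|X[k]|², so Σ|X[k]|² = N·Σ|x[n]|² = 8·31.0000

Σ|X[k]|² = N·Σ|x[n]|² = 8·31.0000 = 248.0000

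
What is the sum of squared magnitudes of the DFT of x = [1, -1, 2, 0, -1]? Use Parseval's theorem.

Parseval: Σ|x[n]|² = (1/N)Σ|X[k]|², so Σ|X[k]|² = N·Σ|x[n]|² = 5·7.0000

Σ|X[k]|² = N·Σ|x[n]|² = 5·7.0000 = 35.0000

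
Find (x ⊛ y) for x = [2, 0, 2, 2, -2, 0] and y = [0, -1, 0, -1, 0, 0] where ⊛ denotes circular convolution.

(x ⊛ y)[n] = Σ(m=0 to 5) x[m] · y[(n-m) mod 6]

Computing each output sample:
(x ⊛ y)[0] = -2
(x ⊛ y)[1] = 0
(x ⊛ y)[2] = 0
(x ⊛ y)[3] = -4
(x ⊛ y)[4] = -2
(x ⊛ y)[5] = 0

x ⊛ y = [-2, 0, 0, -4, -2, 0]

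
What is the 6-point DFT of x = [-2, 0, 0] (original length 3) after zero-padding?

Original 3-point DFT: [-2, -2, -2]
Zero-padded 6-point DFT provides frequency interpolation.

DFT_6([x, 0, ...]) = [-2, -2, -2, -2, -2, -2]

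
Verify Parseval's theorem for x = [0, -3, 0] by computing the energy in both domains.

Time domain:
Σ|x[n]|² = |0|² + |-3|² + |0|² = 9.0000

Frequency domain:
(1/3)Σ|X[k]|² = (1/3)(|-3|² + |1.5000+2.5981i|² + |1.5000-2.5981i|²) = (1/3)·27.0000 = 9.0000

Both sides agree, confirming Parseval's theorem.

Σ|x[n]|² = (1/N)Σ|X[k]|² = 9.0000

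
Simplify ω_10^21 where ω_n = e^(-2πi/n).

Since ω_10^10 = 1, powers reduce modulo 10.
21 mod 10 = 1
So ω_10^21 = ω_10^1 = e^(-2πi·1/10)

ω_10^21 = ω_10^1 = 0.8090-0.5878i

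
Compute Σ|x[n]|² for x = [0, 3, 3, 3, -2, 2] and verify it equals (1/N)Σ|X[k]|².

Time domain:
Σ|x[n]|² = |0|² + |3|² + |3|² + |3|² + |-2|² + |2|² = 35.0000

Frequency domain:
(1/6)Σ|X[k]|² = (1/6)(|9|² + |-1.0000-5.1962i|² + |3.4641i|² + |-7|² + |-3.4641i|² + |-1.0000+5.1962i|²) = (1/6)·210.0000 = 35.0000

Both sides agree, confirming Parseval's theorem.

Σ|x[n]|² = (1/N)Σ|X[k]|² = 35.0000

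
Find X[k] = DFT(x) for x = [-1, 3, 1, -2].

X[k] = Σ(n=0 to 3) x[n] · ω_4^(nk)
where ω_4 = e^(-2πi/4)

Computing each X[k]:
X[0] = 1
X[1] = -2-5i
X[2] = -1
X[3] = -2+5i

X = [1, -2-5i, -1, -2+5i]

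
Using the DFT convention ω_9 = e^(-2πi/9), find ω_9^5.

ω_9^5 = e^(-2πi·5/9)
= cos(-2π·5/9) + i·sin(-2π·5/9)
= cos(-10π/9) + i·sin(-10π/9)

ω_9^5 = cos(-10π/9) + i·sin(-10π/9) = -0.9397+0.3420i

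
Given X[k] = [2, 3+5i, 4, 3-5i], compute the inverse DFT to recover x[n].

x[n] = (1/4) Σ(k=0 to 3) X[k] · e^(2πikn/4)

Computing each x[n]:
x[0] = 3
x[1] = -3
x[2] = 0
x[3] = 2

x = [3, -3, 0, 2]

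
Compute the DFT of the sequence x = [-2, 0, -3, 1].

X[k] = Σ(n=0 to 3) x[n] · ω_4^(nk)
where ω_4 = e^(-2πi/4)

Computing each X[k]:
X[0] = -4
X[1] = 1+1i
X[2] = -6
X[3] = 1-1i

X = [-4, 1+1i, -6, 1-1i]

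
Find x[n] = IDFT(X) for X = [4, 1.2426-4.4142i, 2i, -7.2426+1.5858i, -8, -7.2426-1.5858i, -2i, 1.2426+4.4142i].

x[n] = (1/8) Σ(k=0 to 7) X[k] · e^(2πikn/8)

Computing each x[n]:
x[0] = -2
x[1] = 3
x[2] = 1
x[3] = 1
x[4] = 1
x[5] = -1
x[6] = -2
x[7] = 3

x = [-2, 3, 1, 1, 1, -1, -2, 3]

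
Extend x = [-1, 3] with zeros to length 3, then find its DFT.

Original 2-point DFT: [2, -4]
Zero-padded 3-point DFT provides frequency interpolation.

DFT_3([x, 0, ...]) = [2, -2.5000-2.5981i, -2.5000+2.5981i]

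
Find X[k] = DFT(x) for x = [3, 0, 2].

X[k] = Σ(n=0 to 2) x[n] · ω_3^(nk)
where ω_3 = e^(-2πi/3)

Computing each X[k]:
X[0] = 5
X[1] = 2.0000+1.7321i
X[2] = 2.0000-1.7321i

X = [5, 2.0000+1.7321i, 2.0000-1.7321i]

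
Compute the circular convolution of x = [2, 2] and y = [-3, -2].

(x ⊛ y)[n] = Σ(m=0 to 1) x[m] · y[(n-m) mod 2]

Computing each output sample:
(x ⊛ y)[0] = -10
(x ⊛ y)[1] = -10

x ⊛ y = [-10, -10]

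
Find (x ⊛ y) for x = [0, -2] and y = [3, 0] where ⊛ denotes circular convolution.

(x ⊛ y)[n] = Σ(m=0 to 1) x[m] · y[(n-m) mod 2]

Computing each output sample:
(x ⊛ y)[0] = 0
(x ⊛ y)[1] = -6

x ⊛ y = [0, -6]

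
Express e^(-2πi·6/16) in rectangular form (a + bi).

ω_16^6 = e^(-2πi·6/16)
= cos(-2π·6/16) + i·sin(-2π·6/16)
= cos(-12π/16) + i·sin(-12π/16)

ω_16^6 = cos(-12π/16) + i·sin(-12π/16) = -0.7071-0.7071i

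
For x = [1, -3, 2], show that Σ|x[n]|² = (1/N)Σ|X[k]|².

Time domain:
Σ|x[n]|² = |1|² + |-3|² + |2|² = 14.0000

Frequency domain:
(1/3)Σ|X[k]|² = (1/3)(|0|² + |1.5000+4.3301i|² + |1.5000-4.3301i|²) = (1/3)·42.0000 = 14.0000

Both sides agree, confirming Parseval's theorem.

Σ|x[n]|² = (1/N)Σ|X[k]|² = 14.0000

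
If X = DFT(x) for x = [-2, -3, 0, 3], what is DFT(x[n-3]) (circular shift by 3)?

Time shift by 3: X_shifted[k] = ω_4^(3k) · X[k]
Shifted x = [-3, 0, 3, -2]

DFT(x[n-3]) = [-2, -6-2i, 2, -6+2i]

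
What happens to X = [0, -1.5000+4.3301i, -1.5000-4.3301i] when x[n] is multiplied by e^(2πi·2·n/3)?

Modulation property: DFT(ω_3^(-2n)·x[n]) = X[(k-2) mod 3], so circularly shift X by 2 positions.

X[k-2] = [-1.5000+4.3301i, -1.5000-4.3301i, 0]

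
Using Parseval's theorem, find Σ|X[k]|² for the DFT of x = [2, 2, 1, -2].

Parseval: Σ|x[n]|² = (1/N)Σ|X[k]|², so Σ|X[k]|² = N·Σ|x[n]|² = 4·13.0000

Σ|X[k]|² = N·Σ|x[n]|² = 4·13.0000 = 52.0000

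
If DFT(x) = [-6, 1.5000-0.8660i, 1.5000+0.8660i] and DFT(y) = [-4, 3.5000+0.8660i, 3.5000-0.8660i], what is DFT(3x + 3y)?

By linearity: DFT(3x + 3y) = 3·DFT(x) + 3·DFT(y)
= 3·[-6, 1.5000-0.8660i, 1.5000+0.8660i] + 3·[-4, 3.5000+0.8660i, 3.5000-0.8660i]

Computing element-wise:
Z[0] = 3·(-6) + 3·(-4) = -30
Z[1] = 3·(1.5000-0.8660i) + 3·(3.5000+0.8660i) = 15
Z[2] = 3·(1.5000+0.8660i) + 3·(3.5000-0.8660i) = 15

DFT(3x + 3y) = 3·X + 3·Y = [-30, 15, 15]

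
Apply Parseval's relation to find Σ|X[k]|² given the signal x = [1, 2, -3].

Parseval: Σ|x[n]|² = (1/N)Σ|X[k]|², so Σ|X[k]|² = N·Σ|x[n]|² = 3·14.0000

Σ|X[k]|² = N·Σ|x[n]|² = 3·14.0000 = 42.0000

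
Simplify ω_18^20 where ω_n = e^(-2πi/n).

Since ω_18^18 = 1, powers reduce modulo 18.
20 mod 18 = 2
So ω_18^20 = ω_18^2 = e^(-2πi·2/18)

ω_18^20 = ω_18^2 = 0.7660-0.6428i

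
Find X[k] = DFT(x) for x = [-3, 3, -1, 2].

X[k] = Σ(n=0 to 3) x[n] · ω_4^(nk)
where ω_4 = e^(-2πi/4)

Computing each X[k]:
X[0] = 1
X[1] = -2-1i
X[2] = -9
X[3] = -2+1i

X = [1, -2-1i, -9, -2+1i]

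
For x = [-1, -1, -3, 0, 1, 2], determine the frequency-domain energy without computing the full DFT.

Parseval: Σ|x[n]|² = (1/N)Σ|X[k]|², so Σ|X[k]|² = N·Σ|x[n]|² = 6·16.0000

Σ|X[k]|² = N·Σ|x[n]|² = 6·16.0000 = 96.0000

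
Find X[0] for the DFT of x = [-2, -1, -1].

X[0] = Σ(n=0 to 2) x[n] · ω_3^0 = Σ x[n]
= (-2) + (-1) + (-1)

X[0] = -4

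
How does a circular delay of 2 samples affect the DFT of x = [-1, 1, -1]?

Time shift by 2: X_shifted[k] = ω_3^(2k) · X[k]
Shifted x = [1, -1, -1]

DFT(x[n-2]) = [-1, 2, 2]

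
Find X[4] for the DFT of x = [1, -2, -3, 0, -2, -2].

X[4] = Σ(n=0 to 5) x[n] · ω_6^(4n) where ω_6 = e^(-2πi/6)
= (1)·ω_6^0 + (-2)·ω_6^4 + (-3)·ω_6^8 + (0)·ω_6^12 + (-2)·ω_6^16 + (-2)·ω_6^20

X[4] = 5.5000+0.8660i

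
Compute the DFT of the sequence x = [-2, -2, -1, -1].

X[k] = Σ(n=0 to 3) x[n] · ω_4^(nk)
where ω_4 = e^(-2πi/4)

Computing each X[k]:
X[0] = -6
X[1] = -1+1i
X[2] = 0
X[3] = -1-1i

X = [-6, -1+1i, 0, -1-1i]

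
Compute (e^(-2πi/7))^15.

Since ω_7^7 = 1, powers reduce modulo 7.
15 mod 7 = 1
So ω_7^15 = ω_7^1 = e^(-2πi·1/7)

ω_7^15 = ω_7^1 = 0.6235-0.7818i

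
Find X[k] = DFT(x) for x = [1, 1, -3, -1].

X[k] = Σ(n=0 to 3) x[n] · ω_4^(nk)
where ω_4 = e^(-2πi/4)

Computing each X[k]:
X[0] = -2
X[1] = 4-2i
X[2] = -2
X[3] = 4+2i

X = [-2, 4-2i, -2, 4+2i]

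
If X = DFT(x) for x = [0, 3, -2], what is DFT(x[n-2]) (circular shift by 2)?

Time shift by 2: X_shifted[k] = ω_3^(2k) · X[k]
Shifted x = [3, -2, 0]

DFT(x[n-2]) = [1, 4.0000+1.7321i, 4.0000-1.7321i]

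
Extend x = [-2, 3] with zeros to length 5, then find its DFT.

Original 2-point DFT: [1, -5]
Zero-padded 5-point DFT provides frequency interpolation.

DFT_5([x, 0, ...]) = [1, -1.0729-2.8532i, -4.4271-1.7634i, -4.4271+1.7634i, -1.0729+2.8532i]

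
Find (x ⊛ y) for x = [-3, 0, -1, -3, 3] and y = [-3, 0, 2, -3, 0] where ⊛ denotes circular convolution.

(x ⊛ y)[n] = Σ(m=0 to 4) x[m] · y[(n-m) mod 5]

Computing each output sample:
(x ⊛ y)[0] = 6
(x ⊛ y)[1] = 15
(x ⊛ y)[2] = -12
(x ⊛ y)[3] = 18
(x ⊛ y)[4] = -11

x ⊛ y = [6, 15, -12, 18, -11]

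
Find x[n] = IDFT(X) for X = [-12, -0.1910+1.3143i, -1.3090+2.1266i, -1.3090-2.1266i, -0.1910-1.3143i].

x[n] = (1/5) Σ(k=0 to 4) X[k] · e^(2πikn/5)

Computing each x[n]:
x[0] = -3
x[1] = -3
x[2] = -2
x[3] = -3
x[4] = -1

x = [-3, -3, -2, -3, -1]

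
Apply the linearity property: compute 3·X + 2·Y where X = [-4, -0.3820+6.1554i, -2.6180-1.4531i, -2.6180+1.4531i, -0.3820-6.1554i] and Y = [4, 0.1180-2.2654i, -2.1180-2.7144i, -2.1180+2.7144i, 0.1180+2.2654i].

By linearity: DFT(3x + 2y) = 3·DFT(x) + 2·DFT(y)
= 3·[-4, -0.3820+6.1554i, -2.6180-1.4531i, -2.6180+1.4531i, -0.3820-6.1554i] + 2·[4, 0.1180-2.2654i, -2.1180-2.7144i, -2.1180+2.7144i, 0.1180+2.2654i]

Computing element-wise:
Z[0] = 3·(-4) + 2·(4) = -4
Z[1] = 3·(-0.3820+6.1554i) + 2·(0.1180-2.2654i) = -0.9100+13.9354i
Z[2] = 3·(-2.6180-1.4531i) + 2·(-2.1180-2.7144i) = -12.0900-9.7881i
Z[3] = 3·(-2.6180+1.4531i) + 2·(-2.1180+2.7144i) = -12.0900+9.7881i
Z[4] = 3·(-0.3820-6.1554i) + 2·(0.1180+2.2654i) = -0.9100-13.9354i

DFT(3x + 2y) = 3·X + 2·Y = [-4, -0.9100+13.9354i, -12.0900-9.7881i, -12.0900+9.7881i, -0.9100-13.9354i]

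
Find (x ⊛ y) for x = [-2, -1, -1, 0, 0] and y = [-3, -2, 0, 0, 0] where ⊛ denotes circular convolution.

(x ⊛ y)[n] = Σ(m=0 to 4) x[m] · y[(n-m) mod 5]

Computing each output sample:
(x ⊛ y)[0] = 6
(x ⊛ y)[1] = 7
(x ⊛ y)[2] = 5
(x ⊛ y)[3] = 2
(x ⊛ y)[4] = 0

x ⊛ y = [6, 7, 5, 2, 0]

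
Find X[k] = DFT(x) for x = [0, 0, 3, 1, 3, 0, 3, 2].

X[k] = Σ(n=0 to 7) x[n] · ω_8^(nk)
where ω_8 = e^(-2πi/8)

Computing each X[k]:
X[0] = 12
X[1] = -2.2929+0.7071i
X[2] = -3+3i
X[3] = -3.7071+0.7071i
X[4] = 6
X[5] = -3.7071-0.7071i
X[6] = -3-3i
X[7] = -2.2929-0.7071i

X = [12, -2.2929+0.7071i, -3+3i, -3.7071+0.7071i, 6, -3.7071-0.7071i, -3-3i, -2.2929-0.7071i]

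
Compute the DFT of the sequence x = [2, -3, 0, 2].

X[k] = Σ(n=0 to 3) x[n] · ω_4^(nk)
where ω_4 = e^(-2πi/4)

Computing each X[k]:
X[0] = 1
X[1] = 2+5i
X[2] = 3
X[3] = 2-5i

X = [1, 2+5i, 3, 2-5i]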